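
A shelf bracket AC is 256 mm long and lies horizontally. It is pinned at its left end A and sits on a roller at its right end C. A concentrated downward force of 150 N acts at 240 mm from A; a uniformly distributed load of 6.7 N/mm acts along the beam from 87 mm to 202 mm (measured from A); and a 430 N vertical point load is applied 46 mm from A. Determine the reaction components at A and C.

A_x = 0, A_y = 697.7 N, C_y = 652.8 N

Resultant of the distributed load: 6.7 × 115 = 770.5 N at 144.5 mm from A.
Taking moments about A: C_y·256 − 150·240 − (6.7·115)·144.5 − 430·46 = 0 → C_y = 167117.25/256 = 652.802 ≈ 652.8 N.
ΣF_y = 0: A_y + 652.802 − 150 − 6.7·115 − 430 = 0 → A_y = 697.7 N.
ΣF_x = 0: no horizontal applied forces, so A_x = 0.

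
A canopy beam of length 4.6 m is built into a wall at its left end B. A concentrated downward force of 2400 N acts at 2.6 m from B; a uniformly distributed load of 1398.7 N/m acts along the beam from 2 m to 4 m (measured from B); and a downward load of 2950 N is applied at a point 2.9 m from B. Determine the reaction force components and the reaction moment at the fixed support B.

B_x = 0, B_y = 8147 N, M_B = 23190 N·m

Resultant of the distributed load: 1398.7 × 2 = 2797.4 N at 3 m from B.
ΣF_x = 0: B_x = 0.
ΣF_y = 0: B_y − 2400 − 1398.7·2 − 2950 = 0 → B_y = 8147 N.
ΣM about B: M_B − 2400·2.6 − (1398.7·2)·3 − 2950·2.9 = 0 → M_B = 23190 N·m.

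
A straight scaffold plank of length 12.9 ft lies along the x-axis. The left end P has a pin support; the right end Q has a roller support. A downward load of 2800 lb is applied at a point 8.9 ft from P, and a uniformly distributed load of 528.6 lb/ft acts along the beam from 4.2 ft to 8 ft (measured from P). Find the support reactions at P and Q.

Resultant of the distributed load: 528.6 × 3.8 = 2008.68 lb at 6.1 ft from P.
Taking moments about P: Q_y·12.9 − 2800·8.9 − (528.6·3.8)·6.1 = 0 → Q_y = 37172.948/12.9 = 2881.62 ≈ 2882 lb.
ΣF_y = 0: P_y + 2881.62 − 2800 − 528.6·3.8 = 0 → P_y = 1927 lb.
ΣF_x = 0: no horizontal applied forces, so P_x = 0.

P_x = 0, P_y = 1927 lb, Q_y = 2882 lb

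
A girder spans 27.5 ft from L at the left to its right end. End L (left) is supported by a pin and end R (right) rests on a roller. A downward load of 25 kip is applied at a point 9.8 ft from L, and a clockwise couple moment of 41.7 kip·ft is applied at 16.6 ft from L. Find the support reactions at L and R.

Moments about L: R_y·27.5 − 25·9.8 − 41.7 = 0 → R_y = 286.7/27.5 = 10.4255 ≈ 10.43 kip.
ΣF_y = 0: L_y + 10.4255 − 25 = 0 → L_y = 14.57 kip.
ΣF_x = 0: no horizontal applied forces, so L_x = 0.

L_x = 0, L_y = 14.57 kip, R_y = 10.43 kip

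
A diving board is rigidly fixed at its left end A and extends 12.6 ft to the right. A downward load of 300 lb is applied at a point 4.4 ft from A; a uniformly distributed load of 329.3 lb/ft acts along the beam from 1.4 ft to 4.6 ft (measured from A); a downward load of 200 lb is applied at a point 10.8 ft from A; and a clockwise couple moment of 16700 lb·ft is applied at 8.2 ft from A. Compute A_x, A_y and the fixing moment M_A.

A_x = 0, A_y = 1554 lb, M_A = 23340 lb·ft

Resultant of the distributed load: 329.3 × 3.2 = 1053.76 lb at 3 ft from A.
ΣF_x = 0: A_x = 0.
ΣF_y = 0: A_y − 300 − 329.3·3.2 − 200 = 0 → A_y = 1554 lb.
ΣM about A: M_A − 300·4.4 − (329.3·3.2)·3 − 200·10.8 − 16700 = 0 → M_A = 23340 lb·ft.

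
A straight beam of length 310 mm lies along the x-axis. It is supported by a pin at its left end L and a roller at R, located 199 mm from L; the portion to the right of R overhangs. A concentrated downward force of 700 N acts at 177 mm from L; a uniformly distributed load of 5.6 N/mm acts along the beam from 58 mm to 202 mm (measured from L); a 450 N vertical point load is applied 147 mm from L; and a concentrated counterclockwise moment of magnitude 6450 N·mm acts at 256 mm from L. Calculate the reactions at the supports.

Resultant of the distributed load: 5.6 × 144 = 806.4 N at 130 mm from L.
Moments about L: R_y·199 − 700·177 − (5.6·144)·130 − 450·147 + 6450 = 0 → R_y = 288432/199 = 1449.41 ≈ 1449 N.
ΣF_y = 0: L_y + 1449.41 − 700 − 5.6·144 − 450 = 0 → L_y = 507.0 N.
ΣF_x = 0: no horizontal applied forces, so L_x = 0.

L_x = 0, L_y = 507.0 N, R_y = 1449 N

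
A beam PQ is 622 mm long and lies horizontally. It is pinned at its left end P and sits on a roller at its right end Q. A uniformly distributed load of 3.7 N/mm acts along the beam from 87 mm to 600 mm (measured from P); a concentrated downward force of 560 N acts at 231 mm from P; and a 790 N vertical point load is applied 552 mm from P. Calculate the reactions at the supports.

P_x = 0, P_y = 1291 N, Q_y = 1957 N

Resultant of the distributed load: 3.7 × 513 = 1898.1 N at 343.5 mm from P.
Taking moments about P: Q_y·622 − (3.7·513)·343.5 − 560·231 − 790·552 = 0 → Q_y = 1217437.35/622 = 1957.29 ≈ 1957 N.
ΣF_y = 0: P_y + 1957.29 − 3.7·513 − 560 − 790 = 0 → P_y = 1291 N.
ΣF_x = 0: no horizontal applied forces, so P_x = 0.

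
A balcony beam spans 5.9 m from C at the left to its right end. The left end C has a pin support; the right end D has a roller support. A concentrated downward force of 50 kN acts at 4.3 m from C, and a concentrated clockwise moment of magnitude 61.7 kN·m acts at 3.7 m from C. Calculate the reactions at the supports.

C_x = 0, C_y = 3.102 kN, D_y = 46.90 kN

ΣM about C: D_y·5.9 − 50·4.3 − 61.7 = 0 → D_y = 276.7/5.9 = 46.8983 ≈ 46.90 kN.
ΣF_y = 0: C_y + 46.8983 − 50 = 0 → C_y = 3.102 kN.
ΣF_x = 0: no horizontal applied forces, so C_x = 0.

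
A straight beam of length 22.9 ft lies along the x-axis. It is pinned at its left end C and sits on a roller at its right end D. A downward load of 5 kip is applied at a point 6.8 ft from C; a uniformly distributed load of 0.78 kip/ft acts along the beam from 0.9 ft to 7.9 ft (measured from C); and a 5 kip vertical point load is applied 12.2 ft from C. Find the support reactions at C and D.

C_x = 0, C_y = 10.26 kip, D_y = 5.198 kip

Resultant of the distributed load: 0.78 × 7 = 5.46 kip at 4.4 ft from C.
Taking moments about C: D_y·22.9 − 5·6.8 − (0.78·7)·4.4 − 5·12.2 = 0 → D_y = 119.024/22.9 = 5.19755 ≈ 5.198 kip.
ΣF_y = 0: C_y + 5.19755 − 5 − 0.78·7 − 5 = 0 → C_y = 10.26 kip.
ΣF_x = 0: no horizontal applied forces, so C_x = 0.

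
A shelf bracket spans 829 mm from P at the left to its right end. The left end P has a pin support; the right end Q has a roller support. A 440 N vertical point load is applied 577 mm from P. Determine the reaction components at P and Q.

Taking moments about P: Q_y·829 − 440·577 = 0 → Q_y = 253880/829 = 306.248 ≈ 306.2 N.
ΣF_y = 0: P_y + 306.248 − 440 = 0 → P_y = 133.8 N.
ΣF_x = 0: no horizontal applied forces, so P_x = 0.

P_x = 0, P_y = 133.8 N, Q_y = 306.2 N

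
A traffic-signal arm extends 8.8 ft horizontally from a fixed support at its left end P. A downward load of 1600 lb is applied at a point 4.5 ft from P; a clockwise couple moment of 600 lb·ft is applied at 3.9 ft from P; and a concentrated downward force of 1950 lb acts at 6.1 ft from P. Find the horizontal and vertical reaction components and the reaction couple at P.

P_x = 0, P_y = 3550 lb, M_P = 19700 lb·ft

ΣF_x = 0: P_x = 0.
ΣF_y = 0: P_y − 1600 − 1950 = 0 → P_y = 3550 lb.
ΣM about P: M_P − 1600·4.5 − 600 − 1950·6.1 = 0 → M_P = 19700 lb·ft.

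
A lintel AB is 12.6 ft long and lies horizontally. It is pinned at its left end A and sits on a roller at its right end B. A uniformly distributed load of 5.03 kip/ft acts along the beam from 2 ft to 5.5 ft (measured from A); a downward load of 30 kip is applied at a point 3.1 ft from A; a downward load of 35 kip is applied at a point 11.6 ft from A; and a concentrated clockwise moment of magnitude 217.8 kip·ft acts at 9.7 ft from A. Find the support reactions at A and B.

A_x = 0, A_y = 20.48 kip, B_y = 62.13 kip

Resultant of the distributed load: 5.03 × 3.5 = 17.605 kip at 3.75 ft from A.
ΣM about A: B_y·12.6 − (5.03·3.5)·3.75 − 30·3.1 − 35·11.6 − 217.8 = 0 → B_y = 782.81875/12.6 = 62.1285 ≈ 62.13 kip.
ΣF_y = 0: A_y + 62.1285 − 5.03·3.5 − 30 − 35 = 0 → A_y = 20.48 kip.
ΣF_x = 0: no horizontal applied forces, so A_x = 0.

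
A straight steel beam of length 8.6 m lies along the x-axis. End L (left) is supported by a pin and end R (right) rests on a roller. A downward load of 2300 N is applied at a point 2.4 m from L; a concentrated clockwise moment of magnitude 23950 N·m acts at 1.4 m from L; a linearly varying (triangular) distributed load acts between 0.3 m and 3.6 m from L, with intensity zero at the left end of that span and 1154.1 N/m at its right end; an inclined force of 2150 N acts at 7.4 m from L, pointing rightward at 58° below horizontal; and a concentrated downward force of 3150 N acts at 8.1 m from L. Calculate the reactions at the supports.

Resultant of the triangular load: ½ × 1154.1 × 3.3 = 1904.265 N, acting at 2.5 m from L (one-third of the span from the peak).
Taking moments about L: R_y·8.6 − 2300·2.4 − 23950 − (½·1154.1·3.3)·2.5 − 2150·sin58°·7.4 − 3150·8.1 = 0 → R_y = 73238.1/8.6 = 8516.06 ≈ 8516 N.
ΣF_y = 0: L_y + 8516.06 − 2300 − ½·1154.1·3.3 − 2150·sin58° − 3150 = 0 → L_y = 661.5 N.
ΣF_x = 0: L_x + 2150·cos58° = 0 → L_x = -1139 N.

L_x = -1139 N, L_y = 661.5 N, R_y = 8516 N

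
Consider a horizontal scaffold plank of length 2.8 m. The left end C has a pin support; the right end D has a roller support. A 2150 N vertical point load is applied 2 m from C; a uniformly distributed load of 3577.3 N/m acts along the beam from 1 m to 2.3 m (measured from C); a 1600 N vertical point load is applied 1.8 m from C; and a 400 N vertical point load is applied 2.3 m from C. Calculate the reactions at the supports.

C_x = 0, C_y = 3167 N, D_y = 5633 N

Resultant of the distributed load: 3577.3 × 1.3 = 4650.49 N at 1.65 m from C.
Taking moments about C: D_y·2.8 − 2150·2 − (3577.3·1.3)·1.65 − 1600·1.8 − 400·2.3 = 0 → D_y = 15773.3085/2.8 = 5633.32 ≈ 5633 N.
ΣF_y = 0: C_y + 5633.32 − 2150 − 3577.3·1.3 − 1600 − 400 = 0 → C_y = 3167 N.
ΣF_x = 0: no horizontal applied forces, so C_x = 0.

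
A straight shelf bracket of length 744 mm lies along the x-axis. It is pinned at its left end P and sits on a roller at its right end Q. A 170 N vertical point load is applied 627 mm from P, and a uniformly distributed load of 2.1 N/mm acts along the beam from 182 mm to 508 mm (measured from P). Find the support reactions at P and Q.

P_x = 0, P_y = 393.9 N, Q_y = 460.7 N

Resultant of the distributed load: 2.1 × 326 = 684.6 N at 345 mm from P.
ΣM about P: Q_y·744 − 170·627 − (2.1·326)·345 = 0 → Q_y = 342777/744 = 460.722 ≈ 460.7 N.
ΣF_y = 0: P_y + 460.722 − 170 − 2.1·326 = 0 → P_y = 393.9 N.
ΣF_x = 0: no horizontal applied forces, so P_x = 0.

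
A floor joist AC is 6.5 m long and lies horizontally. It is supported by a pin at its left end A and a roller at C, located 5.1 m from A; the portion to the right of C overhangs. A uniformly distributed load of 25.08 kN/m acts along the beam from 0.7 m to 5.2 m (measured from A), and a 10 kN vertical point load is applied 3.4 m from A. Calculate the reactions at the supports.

Resultant of the distributed load: 25.08 × 4.5 = 112.86 kN at 2.95 m from A.
Taking moments about A: C_y·5.1 − (25.08·4.5)·2.95 − 10·3.4 = 0 → C_y = 366.937/5.1 = 71.9484 ≈ 71.95 kN.
ΣF_y = 0: A_y + 71.9484 − 25.08·4.5 − 10 = 0 → A_y = 50.91 kN.
ΣF_x = 0: no horizontal applied forces, so A_x = 0.

A_x = 0, A_y = 50.91 kN, C_y = 71.95 kN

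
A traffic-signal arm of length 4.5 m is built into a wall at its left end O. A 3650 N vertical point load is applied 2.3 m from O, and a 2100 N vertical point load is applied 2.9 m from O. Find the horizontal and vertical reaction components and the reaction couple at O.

O_x = 0, O_y = 5750 N, M_O = 14480 N·m

ΣF_x = 0: O_x = 0.
ΣF_y = 0: O_y − 3650 − 2100 = 0 → O_y = 5750 N.
ΣM about O: M_O − 3650·2.3 − 2100·2.9 = 0 → M_O = 14480 N·m.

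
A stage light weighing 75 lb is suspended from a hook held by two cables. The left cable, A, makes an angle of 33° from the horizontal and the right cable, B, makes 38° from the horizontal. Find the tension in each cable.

ΣF_x = 0: −T_A·cos33° + T_B·cos38° = 0 → T_B = 1.06429·T_A.
ΣF_y = 0: T_A·sin33° + T_B·sin38° = 75.
Substitute: T_A·(0.544639 + 1.06429·0.615661) = 75 → T_A = 62.5062 ≈ 62.51 lb.
Then T_B = 1.06429 × 62.5062 = 66.52 lb.

T_A = 62.51 lb, T_B = 66.52 lb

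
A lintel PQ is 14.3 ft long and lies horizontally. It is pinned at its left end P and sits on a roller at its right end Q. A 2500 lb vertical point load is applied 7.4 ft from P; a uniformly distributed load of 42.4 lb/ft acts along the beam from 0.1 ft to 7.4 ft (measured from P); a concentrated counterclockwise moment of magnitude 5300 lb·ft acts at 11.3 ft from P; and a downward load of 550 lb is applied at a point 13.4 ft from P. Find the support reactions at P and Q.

P_x = 0, P_y = 1840 lb, Q_y = 1520 lb

Resultant of the distributed load: 42.4 × 7.3 = 309.52 lb at 3.75 ft from P.
Taking moments about P: Q_y·14.3 − 2500·7.4 − (42.4·7.3)·3.75 + 5300 − 550·13.4 = 0 → Q_y = 21730.7/14.3 = 1519.63 ≈ 1520 lb.
ΣF_y = 0: P_y + 1519.63 − 2500 − 42.4·7.3 − 550 = 0 → P_y = 1840 lb.
ΣF_x = 0: no horizontal applied forces, so P_x = 0.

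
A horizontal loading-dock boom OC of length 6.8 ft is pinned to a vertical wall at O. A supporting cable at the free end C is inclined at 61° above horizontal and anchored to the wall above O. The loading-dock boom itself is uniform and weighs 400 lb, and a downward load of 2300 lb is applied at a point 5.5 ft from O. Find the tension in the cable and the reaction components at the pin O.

ΣM about O: T·sin61°·6.8 − 400·3.4 − 2300·5.5 = 0 → T = 14010/(6.8·0.87462) = 2355.64 ≈ 2356 lb.
ΣF_x = 0: O_x − T·cos61° = 0 → O_x = 2355.64 × 0.48481 = 1142 lb.
ΣF_y = 0: O_y + T·sin61° − 400 − 2300 = 0 → O_y = 2700 − 2355.64 × 0.87462 = 639.7 lb.

T = 2356 lb, O_x = 1142 lb, O_y = 639.7 lb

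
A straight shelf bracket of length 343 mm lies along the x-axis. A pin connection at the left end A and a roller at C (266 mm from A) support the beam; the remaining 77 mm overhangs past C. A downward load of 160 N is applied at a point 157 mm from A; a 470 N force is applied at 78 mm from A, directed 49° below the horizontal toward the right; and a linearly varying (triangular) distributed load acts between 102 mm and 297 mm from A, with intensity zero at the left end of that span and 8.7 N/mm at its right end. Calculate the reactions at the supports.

Resultant of the triangular load: ½ × 8.7 × 195 = 848.25 N, acting at 232 mm from A (one-third of the span from the peak).
Moments about A: C_y·266 − 160·157 − 470·sin49°·78 − (½·8.7·195)·232 = 0 → C_y = 249582/266 = 938.278 ≈ 938.3 N.
ΣF_y = 0: A_y + 938.278 − 160 − 470·sin49° − ½·8.7·195 = 0 → A_y = 424.7 N.
ΣF_x = 0: A_x + 470·cos49° = 0 → A_x = -308.3 N.

A_x = -308.3 N, A_y = 424.7 N, C_y = 938.3 N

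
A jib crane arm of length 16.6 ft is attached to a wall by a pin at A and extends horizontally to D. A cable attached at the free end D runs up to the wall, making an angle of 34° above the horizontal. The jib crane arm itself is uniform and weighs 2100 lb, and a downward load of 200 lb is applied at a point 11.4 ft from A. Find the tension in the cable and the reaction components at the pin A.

ΣM about A: T·sin34°·16.6 − 2100·8.3 − 200·11.4 = 0 → T = 19710/(16.6·0.559193) = 2123.33 ≈ 2123 lb.
ΣF_x = 0: A_x − T·cos34° = 0 → A_x = 2123.33 × 0.829038 = 1760 lb.
ΣF_y = 0: A_y + T·sin34° − 2100 − 200 = 0 → A_y = 2300 − 2123.33 × 0.559193 = 1113 lb.

T = 2123 lb, A_x = 1760 lb, A_y = 1113 lb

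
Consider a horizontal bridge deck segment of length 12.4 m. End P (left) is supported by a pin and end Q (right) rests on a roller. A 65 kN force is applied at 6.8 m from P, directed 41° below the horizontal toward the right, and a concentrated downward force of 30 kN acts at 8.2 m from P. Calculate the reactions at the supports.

P_x = -49.06 kN, P_y = 29.42 kN, Q_y = 43.22 kN

Moments about P: Q_y·12.4 − 65·sin41°·6.8 − 30·8.2 = 0 → Q_y = 535.978/12.4 = 43.224 ≈ 43.22 kN.
ΣF_y = 0: P_y + 43.224 − 65·sin41° − 30 = 0 → P_y = 29.42 kN.
ΣF_x = 0: P_x + 65·cos41° = 0 → P_x = -49.06 kN.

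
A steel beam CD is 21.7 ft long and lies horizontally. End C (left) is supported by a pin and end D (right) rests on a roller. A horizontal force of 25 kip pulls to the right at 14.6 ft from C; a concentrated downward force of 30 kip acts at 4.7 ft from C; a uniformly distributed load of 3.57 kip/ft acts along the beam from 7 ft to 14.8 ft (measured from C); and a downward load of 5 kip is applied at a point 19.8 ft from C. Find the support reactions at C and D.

Resultant of the distributed load: 3.57 × 7.8 = 27.846 kip at 10.9 ft from C.
Moments about C: D_y·21.7 − 30·4.7 − (3.57·7.8)·10.9 − 5·19.8 = 0 → D_y = 543.5214/21.7 = 25.0471 ≈ 25.05 kip.
ΣF_y = 0: C_y + 25.0471 − 30 − 3.57·7.8 − 5 = 0 → C_y = 37.80 kip.
ΣF_x = 0: C_x + 25 = 0 → C_x = -25.00 kip.

C_x = -25.00 kip, C_y = 37.80 kip, D_y = 25.05 kip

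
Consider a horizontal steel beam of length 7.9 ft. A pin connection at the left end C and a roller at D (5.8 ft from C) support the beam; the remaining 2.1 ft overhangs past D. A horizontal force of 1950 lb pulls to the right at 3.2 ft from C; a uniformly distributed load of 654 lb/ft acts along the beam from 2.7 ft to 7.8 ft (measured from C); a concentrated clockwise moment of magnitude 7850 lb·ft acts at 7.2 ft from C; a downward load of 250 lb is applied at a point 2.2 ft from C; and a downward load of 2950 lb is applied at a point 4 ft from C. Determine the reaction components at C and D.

Resultant of the distributed load: 654 × 5.1 = 3335.4 lb at 5.25 ft from C.
ΣM about C: D_y·5.8 − (654·5.1)·5.25 − 7850 − 250·2.2 − 2950·4 = 0 → D_y = 37710.85/5.8 = 6501.87 ≈ 6502 lb.
ΣF_y = 0: C_y + 6501.87 − 654·5.1 − 250 − 2950 = 0 → C_y = 33.53 lb.
ΣF_x = 0: C_x + 1950 = 0 → C_x = -1950 lb.

C_x = -1950 lb, C_y = 33.53 lb, D_y = 6502 lb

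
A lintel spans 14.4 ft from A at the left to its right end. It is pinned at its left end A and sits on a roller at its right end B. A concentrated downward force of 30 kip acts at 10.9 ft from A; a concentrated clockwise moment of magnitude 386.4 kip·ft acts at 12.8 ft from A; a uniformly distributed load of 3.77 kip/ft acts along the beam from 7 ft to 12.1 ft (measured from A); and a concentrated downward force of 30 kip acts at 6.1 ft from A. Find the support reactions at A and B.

A_x = 0, A_y = 4.226 kip, B_y = 75.00 kip

Resultant of the distributed load: 3.77 × 5.1 = 19.227 kip at 9.55 ft from A.
Taking moments about A: B_y·14.4 − 30·10.9 − 386.4 − (3.77·5.1)·9.55 − 30·6.1 = 0 → B_y = 1080.01785/14.4 = 75.0012 ≈ 75.00 kip.
ΣF_y = 0: A_y + 75.0012 − 30 − 3.77·5.1 − 30 = 0 → A_y = 4.226 kip.
ΣF_x = 0: no horizontal applied forces, so A_x = 0.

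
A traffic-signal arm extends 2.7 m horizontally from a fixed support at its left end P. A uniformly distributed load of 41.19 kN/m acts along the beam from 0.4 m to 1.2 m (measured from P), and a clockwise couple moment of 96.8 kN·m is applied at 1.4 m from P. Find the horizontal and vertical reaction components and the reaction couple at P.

P_x = 0, P_y = 32.95 kN, M_P = 123.2 kN·m

Resultant of the distributed load: 41.19 × 0.8 = 32.952 kN at 0.8 m from P.
ΣF_x = 0: P_x = 0.
ΣF_y = 0: P_y − 41.19·0.8 = 0 → P_y = 32.95 kN.
ΣM about P: M_P − (41.19·0.8)·0.8 − 96.8 = 0 → M_P = 123.2 kN·m.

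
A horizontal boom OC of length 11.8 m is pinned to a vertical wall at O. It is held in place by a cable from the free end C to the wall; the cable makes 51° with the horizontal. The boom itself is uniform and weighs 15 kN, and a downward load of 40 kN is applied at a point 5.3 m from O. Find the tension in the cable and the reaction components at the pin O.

T = 32.77 kN, O_x = 20.62 kN, O_y = 29.53 kN

ΣM about O: T·sin51°·11.8 − 15·5.9 − 40·5.3 = 0 → T = 300.5/(11.8·0.777146) = 32.7687 ≈ 32.77 kN.
ΣF_x = 0: O_x − T·cos51° = 0 → O_x = 32.7687 × 0.62932 = 20.62 kN.
ΣF_y = 0: O_y + T·sin51° − 15 − 40 = 0 → O_y = 55 − 32.7687 × 0.777146 = 29.53 kN.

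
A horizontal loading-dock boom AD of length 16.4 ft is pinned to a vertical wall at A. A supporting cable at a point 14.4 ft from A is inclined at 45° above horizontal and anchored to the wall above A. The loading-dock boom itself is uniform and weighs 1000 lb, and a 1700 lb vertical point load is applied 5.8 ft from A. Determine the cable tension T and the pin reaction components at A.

ΣM about A: T·sin45°·14.4 − 1000·8.2 − 1700·5.8 = 0 → T = 18060/(14.4·0.707107) = 1773.66 ≈ 1774 lb.
ΣF_x = 0: A_x − T·cos45° = 0 → A_x = 1773.66 × 0.707107 = 1254 lb.
ΣF_y = 0: A_y + T·sin45° − 1000 − 1700 = 0 → A_y = 2700 − 1773.66 × 0.707107 = 1446 lb.

T = 1774 lb, A_x = 1254 lb, A_y = 1446 lb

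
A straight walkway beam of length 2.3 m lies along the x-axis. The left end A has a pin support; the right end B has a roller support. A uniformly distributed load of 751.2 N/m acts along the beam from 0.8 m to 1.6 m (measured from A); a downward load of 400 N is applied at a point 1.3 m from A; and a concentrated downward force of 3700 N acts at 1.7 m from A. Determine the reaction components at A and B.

Resultant of the distributed load: 751.2 × 0.8 = 600.96 N at 1.2 m from A.
Taking moments about A: B_y·2.3 − (751.2·0.8)·1.2 − 400·1.3 − 3700·1.7 = 0 → B_y = 7531.152/2.3 = 3274.41 ≈ 3274 N.
ΣF_y = 0: A_y + 3274.41 − 751.2·0.8 − 400 − 3700 = 0 → A_y = 1427 N.
ΣF_x = 0: no horizontal applied forces, so A_x = 0.

A_x = 0, A_y = 1427 N, B_y = 3274 N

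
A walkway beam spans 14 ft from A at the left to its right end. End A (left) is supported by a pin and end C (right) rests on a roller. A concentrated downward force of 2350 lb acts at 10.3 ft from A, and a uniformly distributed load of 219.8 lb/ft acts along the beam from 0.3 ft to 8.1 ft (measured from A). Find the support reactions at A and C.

A_x = 0, A_y = 1821 lb, C_y = 2243 lb

Resultant of the distributed load: 219.8 × 7.8 = 1714.44 lb at 4.2 ft from A.
Moments about A: C_y·14 − 2350·10.3 − (219.8·7.8)·4.2 = 0 → C_y = 31405.648/14 = 2243.26 ≈ 2243 lb.
ΣF_y = 0: A_y + 2243.26 − 2350 − 219.8·7.8 = 0 → A_y = 1821 lb.
ΣF_x = 0: no horizontal applied forces, so A_x = 0.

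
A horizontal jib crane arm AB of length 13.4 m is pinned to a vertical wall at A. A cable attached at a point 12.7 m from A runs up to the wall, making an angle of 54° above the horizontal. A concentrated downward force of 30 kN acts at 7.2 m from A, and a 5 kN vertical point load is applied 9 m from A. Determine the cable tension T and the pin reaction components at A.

T = 25.40 kN, A_x = 14.93 kN, A_y = 14.45 kN

ΣM about A: T·sin54°·12.7 − 30·7.2 − 5·9 = 0 → T = 261/(12.7·0.809017) = 25.4027 ≈ 25.40 kN.
ΣF_x = 0: A_x − T·cos54° = 0 → A_x = 25.4027 × 0.587785 = 14.93 kN.
ΣF_y = 0: A_y + T·sin54° − 30 − 5 = 0 → A_y = 35 − 25.4027 × 0.809017 = 14.45 kN.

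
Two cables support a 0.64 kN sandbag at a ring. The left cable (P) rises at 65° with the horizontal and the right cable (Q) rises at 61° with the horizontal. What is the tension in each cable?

T_P = 0.3835 kN, T_Q = 0.3343 kN

ΣF_x = 0: −T_P·cos65° + T_Q·cos61° = 0 → T_Q = 0.87172·T_P.
ΣF_y = 0: T_P·sin65° + T_Q·sin61° = 0.64.
Substitute: T_P·(0.906308 + 0.87172·0.87462) = 0.64 → T_P = 0.383525 ≈ 0.3835 kN.
Then T_Q = 0.87172 × 0.383525 = 0.3343 kN.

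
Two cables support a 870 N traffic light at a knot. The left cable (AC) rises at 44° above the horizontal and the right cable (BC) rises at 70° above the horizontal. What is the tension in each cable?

T_AC = 325.7 N, T_BC = 685.1 N

ΣF_x = 0: −T_AC·cos44° + T_BC·cos70° = 0 → T_BC = 2.10321·T_AC.
ΣF_y = 0: T_AC·sin44° + T_BC·sin70° = 870.
Substitute: T_AC·(0.694658 + 2.10321·0.939693) = 870 → T_AC = 325.717 ≈ 325.7 N.
Then T_BC = 2.10321 × 325.717 = 685.1 N.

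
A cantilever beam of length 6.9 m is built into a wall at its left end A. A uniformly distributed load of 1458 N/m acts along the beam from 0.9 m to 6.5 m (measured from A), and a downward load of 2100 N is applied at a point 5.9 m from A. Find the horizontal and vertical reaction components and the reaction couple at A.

A_x = 0, A_y = 10260 N, M_A = 42600 N·m

Resultant of the distributed load: 1458 × 5.6 = 8164.8 N at 3.7 m from A.
ΣF_x = 0: A_x = 0.
ΣF_y = 0: A_y − 1458·5.6 − 2100 = 0 → A_y = 10260 N.
ΣM about A: M_A − (1458·5.6)·3.7 − 2100·5.9 = 0 → M_A = 42600 N·m.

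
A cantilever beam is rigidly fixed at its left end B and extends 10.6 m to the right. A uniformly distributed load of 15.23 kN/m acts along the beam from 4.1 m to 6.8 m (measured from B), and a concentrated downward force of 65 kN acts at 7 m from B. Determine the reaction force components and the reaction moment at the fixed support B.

Resultant of the distributed load: 15.23 × 2.7 = 41.121 kN at 5.45 m from B.
ΣF_x = 0: B_x = 0.
ΣF_y = 0: B_y − 15.23·2.7 − 65 = 0 → B_y = 106.1 kN.
ΣM about B: M_B − (15.23·2.7)·5.45 − 65·7 = 0 → M_B = 679.1 kN·m.

B_x = 0, B_y = 106.1 kN, M_B = 679.1 kN·m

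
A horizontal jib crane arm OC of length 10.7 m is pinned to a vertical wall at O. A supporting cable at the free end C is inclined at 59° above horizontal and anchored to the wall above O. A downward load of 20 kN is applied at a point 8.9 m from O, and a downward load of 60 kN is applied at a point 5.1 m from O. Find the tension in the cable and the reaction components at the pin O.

T = 52.77 kN, O_x = 27.18 kN, O_y = 34.77 kN

ΣM about O: T·sin59°·10.7 − 20·8.9 − 60·5.1 = 0 → T = 484/(10.7·0.857167) = 52.7711 ≈ 52.77 kN.
ΣF_x = 0: O_x − T·cos59° = 0 → O_x = 52.7711 × 0.515038 = 27.18 kN.
ΣF_y = 0: O_y + T·sin59° − 20 − 60 = 0 → O_y = 80 − 52.7711 × 0.857167 = 34.77 kN.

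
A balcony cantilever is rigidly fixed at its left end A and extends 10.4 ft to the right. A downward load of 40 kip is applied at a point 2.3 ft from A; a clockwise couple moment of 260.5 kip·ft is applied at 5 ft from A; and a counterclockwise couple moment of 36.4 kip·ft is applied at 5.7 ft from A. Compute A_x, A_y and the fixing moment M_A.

A_x = 0, A_y = 40.00 kip, M_A = 316.1 kip·ft

ΣF_x = 0: A_x = 0.
ΣF_y = 0: A_y − 40 = 0 → A_y = 40.00 kip.
ΣM about A: M_A − 40·2.3 − 260.5 + 36.4 = 0 → M_A = 316.1 kip·ft.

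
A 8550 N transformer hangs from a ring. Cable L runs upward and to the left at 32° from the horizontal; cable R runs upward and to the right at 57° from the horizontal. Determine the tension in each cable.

T_L = 4657 N, T_R = 7252 N

ΣF_x = 0: −T_L·cos32° + T_R·cos57° = 0 → T_R = 1.55708·T_L.
ΣF_y = 0: T_L·sin32° + T_R·sin57° = 8550.
Substitute: T_L·(0.529919 + 1.55708·0.838671) = 8550 → T_L = 4657.38 ≈ 4657 N.
Then T_R = 1.55708 × 4657.38 = 7252 N.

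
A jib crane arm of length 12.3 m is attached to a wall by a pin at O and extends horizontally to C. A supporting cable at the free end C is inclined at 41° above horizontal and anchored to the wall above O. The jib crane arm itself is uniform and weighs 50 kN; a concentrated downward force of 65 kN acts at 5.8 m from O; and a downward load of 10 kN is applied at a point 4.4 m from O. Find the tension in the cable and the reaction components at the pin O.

ΣM about O: T·sin41°·12.3 − 50·6.15 − 65·5.8 − 10·4.4 = 0 → T = 728.5/(12.3·0.656059) = 90.2779 ≈ 90.28 kN.
ΣF_x = 0: O_x − T·cos41° = 0 → O_x = 90.2779 × 0.75471 = 68.13 kN.
ΣF_y = 0: O_y + T·sin41° − 50 − 65 − 10 = 0 → O_y = 125 − 90.2779 × 0.656059 = 65.77 kN.

T = 90.28 kN, O_x = 68.13 kN, O_y = 65.77 kN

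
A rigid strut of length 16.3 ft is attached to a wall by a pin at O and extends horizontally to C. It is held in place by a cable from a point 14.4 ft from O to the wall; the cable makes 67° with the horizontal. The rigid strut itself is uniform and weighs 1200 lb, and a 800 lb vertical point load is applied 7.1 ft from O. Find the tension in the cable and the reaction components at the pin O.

ΣM about O: T·sin67°·14.4 − 1200·8.15 − 800·7.1 = 0 → T = 15460/(14.4·0.920505) = 1166.33 ≈ 1166 lb.
ΣF_x = 0: O_x − T·cos67° = 0 → O_x = 1166.33 × 0.390731 = 455.7 lb.
ΣF_y = 0: O_y + T·sin67° − 1200 − 800 = 0 → O_y = 2000 − 1166.33 × 0.920505 = 926.4 lb.

T = 1166 lb, O_x = 455.7 lb, O_y = 926.4 lb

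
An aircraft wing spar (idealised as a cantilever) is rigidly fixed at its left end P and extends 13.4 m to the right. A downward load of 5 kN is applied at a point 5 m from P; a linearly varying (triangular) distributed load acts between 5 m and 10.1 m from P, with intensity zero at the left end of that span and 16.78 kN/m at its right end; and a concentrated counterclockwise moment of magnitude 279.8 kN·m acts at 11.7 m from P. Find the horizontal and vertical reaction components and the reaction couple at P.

P_x = 0, P_y = 47.79 kN, M_P = 104.6 kN·m

Resultant of the triangular load: ½ × 16.78 × 5.1 = 42.789 kN, acting at 8.4 m from P (one-third of the span from the peak).
ΣF_x = 0: P_x = 0.
ΣF_y = 0: P_y − 5 − ½·16.78·5.1 = 0 → P_y = 47.79 kN.
ΣM about P: M_P − 5·5 − (½·16.78·5.1)·8.4 + 279.8 = 0 → M_P = 104.6 kN·m.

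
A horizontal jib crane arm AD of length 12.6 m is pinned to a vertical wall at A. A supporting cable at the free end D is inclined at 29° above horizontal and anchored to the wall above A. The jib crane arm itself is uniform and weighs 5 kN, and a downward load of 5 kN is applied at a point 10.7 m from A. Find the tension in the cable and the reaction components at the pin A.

T = 13.91 kN, A_x = 12.17 kN, A_y = 3.254 kN

ΣM about A: T·sin29°·12.6 − 5·6.3 − 5·10.7 = 0 → T = 85/(12.6·0.48481) = 13.9148 ≈ 13.91 kN.
ΣF_x = 0: A_x − T·cos29° = 0 → A_x = 13.9148 × 0.87462 = 12.17 kN.
ΣF_y = 0: A_y + T·sin29° − 5 − 5 = 0 → A_y = 10 − 13.9148 × 0.48481 = 3.254 kN.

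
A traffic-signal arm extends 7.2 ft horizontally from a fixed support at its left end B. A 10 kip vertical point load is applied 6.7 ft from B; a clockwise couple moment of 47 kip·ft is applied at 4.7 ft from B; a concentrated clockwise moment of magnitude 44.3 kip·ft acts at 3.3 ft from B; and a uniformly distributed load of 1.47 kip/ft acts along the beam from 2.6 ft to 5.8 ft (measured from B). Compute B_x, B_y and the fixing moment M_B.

Resultant of the distributed load: 1.47 × 3.2 = 4.704 kip at 4.2 ft from B.
ΣF_x = 0: B_x = 0.
ΣF_y = 0: B_y − 10 − 1.47·3.2 = 0 → B_y = 14.70 kip.
ΣM about B: M_B − 10·6.7 − 47 − 44.3 − (1.47·3.2)·4.2 = 0 → M_B = 178.1 kip·ft.

B_x = 0, B_y = 14.70 kip, M_B = 178.1 kip·ft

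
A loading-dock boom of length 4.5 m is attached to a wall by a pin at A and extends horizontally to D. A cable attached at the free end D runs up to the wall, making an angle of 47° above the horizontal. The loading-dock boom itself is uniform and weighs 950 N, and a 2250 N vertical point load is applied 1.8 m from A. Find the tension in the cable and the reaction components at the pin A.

T = 1880 N, A_x = 1282 N, A_y = 1825 N

ΣM about A: T·sin47°·4.5 − 950·2.25 − 2250·1.8 = 0 → T = 6187.5/(4.5·0.731354) = 1880.07 ≈ 1880 N.
ΣF_x = 0: A_x − T·cos47° = 0 → A_x = 1880.07 × 0.681998 = 1282 N.
ΣF_y = 0: A_y + T·sin47° − 950 − 2250 = 0 → A_y = 3200 − 1880.07 × 0.731354 = 1825 N.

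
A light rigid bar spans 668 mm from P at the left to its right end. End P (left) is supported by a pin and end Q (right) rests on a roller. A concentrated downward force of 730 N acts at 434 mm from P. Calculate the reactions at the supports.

P_x = 0, P_y = 255.7 N, Q_y = 474.3 N

Moments about P: Q_y·668 − 730·434 = 0 → Q_y = 316820/668 = 474.281 ≈ 474.3 N.
ΣF_y = 0: P_y + 474.281 − 730 = 0 → P_y = 255.7 N.
ΣF_x = 0: no horizontal applied forces, so P_x = 0.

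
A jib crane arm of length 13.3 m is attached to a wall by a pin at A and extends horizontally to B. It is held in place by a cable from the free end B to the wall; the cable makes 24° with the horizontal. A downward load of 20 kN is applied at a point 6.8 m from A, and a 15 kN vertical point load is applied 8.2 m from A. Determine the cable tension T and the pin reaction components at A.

ΣM about A: T·sin24°·13.3 − 20·6.8 − 15·8.2 = 0 → T = 259/(13.3·0.406737) = 47.8778 ≈ 47.88 kN.
ΣF_x = 0: A_x − T·cos24° = 0 → A_x = 47.8778 × 0.913545 = 43.74 kN.
ΣF_y = 0: A_y + T·sin24° − 20 − 15 = 0 → A_y = 35 − 47.8778 × 0.406737 = 15.53 kN.

T = 47.88 kN, A_x = 43.74 kN, A_y = 15.53 kN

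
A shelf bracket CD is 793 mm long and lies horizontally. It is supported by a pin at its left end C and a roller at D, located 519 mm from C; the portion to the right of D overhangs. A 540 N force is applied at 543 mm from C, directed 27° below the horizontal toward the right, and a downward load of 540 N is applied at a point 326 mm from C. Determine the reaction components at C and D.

Taking moments about C: D_y·519 − 540·sin27°·543 − 540·326 = 0 → D_y = 309159/519 = 595.682 ≈ 595.7 N.
ΣF_y = 0: C_y + 595.682 − 540·sin27° − 540 = 0 → C_y = 189.5 N.
ΣF_x = 0: C_x + 540·cos27° = 0 → C_x = -481.1 N.

C_x = -481.1 N, C_y = 189.5 N, D_y = 595.7 N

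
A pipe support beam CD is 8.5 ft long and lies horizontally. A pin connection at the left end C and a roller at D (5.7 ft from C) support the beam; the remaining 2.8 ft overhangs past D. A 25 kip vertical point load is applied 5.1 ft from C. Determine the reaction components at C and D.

ΣM about C: D_y·5.7 − 25·5.1 = 0 → D_y = 127.5/5.7 = 22.3684 ≈ 22.37 kip.
ΣF_y = 0: C_y + 22.3684 − 25 = 0 → C_y = 2.632 kip.
ΣF_x = 0: no horizontal applied forces, so C_x = 0.

C_x = 0, C_y = 2.632 kip, D_y = 22.37 kip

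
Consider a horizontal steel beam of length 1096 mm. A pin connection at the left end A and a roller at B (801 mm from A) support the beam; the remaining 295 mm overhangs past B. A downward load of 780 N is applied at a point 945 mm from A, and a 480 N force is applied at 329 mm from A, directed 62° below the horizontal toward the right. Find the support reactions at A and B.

Moments about A: B_y·801 − 780·945 − 480·sin62°·329 = 0 → B_y = 876535/801 = 1094.3 ≈ 1094 N.
ΣF_y = 0: A_y + 1094.3 − 780 − 480·sin62° = 0 → A_y = 109.5 N.
ΣF_x = 0: A_x + 480·cos62° = 0 → A_x = -225.3 N.

A_x = -225.3 N, A_y = 109.5 N, B_y = 1094 N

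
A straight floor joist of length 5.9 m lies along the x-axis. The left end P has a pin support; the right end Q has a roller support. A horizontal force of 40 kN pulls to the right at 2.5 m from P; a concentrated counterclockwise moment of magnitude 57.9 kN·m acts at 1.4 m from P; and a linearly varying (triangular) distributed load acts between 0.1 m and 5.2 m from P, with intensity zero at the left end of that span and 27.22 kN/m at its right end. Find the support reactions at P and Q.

Resultant of the triangular load: ½ × 27.22 × 5.1 = 69.411 kN, acting at 3.5 m from P (one-third of the span from the peak).
Moments about P: Q_y·5.9 + 57.9 − (½·27.22·5.1)·3.5 = 0 → Q_y = 185.0385/5.9 = 31.3625 ≈ 31.36 kN.
ΣF_y = 0: P_y + 31.3625 − ½·27.22·5.1 = 0 → P_y = 38.05 kN.
ΣF_x = 0: P_x + 40 = 0 → P_x = -40.00 kN.

P_x = -40.00 kN, P_y = 38.05 kN, Q_y = 31.36 kN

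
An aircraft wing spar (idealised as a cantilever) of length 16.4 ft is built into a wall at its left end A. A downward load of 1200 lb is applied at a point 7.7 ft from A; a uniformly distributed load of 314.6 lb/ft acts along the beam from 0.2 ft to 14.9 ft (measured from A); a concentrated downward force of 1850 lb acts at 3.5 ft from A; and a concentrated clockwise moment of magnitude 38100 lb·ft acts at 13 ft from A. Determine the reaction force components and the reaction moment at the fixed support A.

A_x = 0, A_y = 7675 lb, M_A = 88730 lb·ft

Resultant of the distributed load: 314.6 × 14.7 = 4624.62 lb at 7.55 ft from A.
ΣF_x = 0: A_x = 0.
ΣF_y = 0: A_y − 1200 − 314.6·14.7 − 1850 = 0 → A_y = 7675 lb.
ΣM about A: M_A − 1200·7.7 − (314.6·14.7)·7.55 − 1850·3.5 − 38100 = 0 → M_A = 88730 lb·ft.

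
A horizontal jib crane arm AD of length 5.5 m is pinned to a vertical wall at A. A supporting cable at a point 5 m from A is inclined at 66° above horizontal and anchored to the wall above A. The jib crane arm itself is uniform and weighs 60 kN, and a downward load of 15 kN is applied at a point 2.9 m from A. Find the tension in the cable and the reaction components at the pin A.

T = 45.65 kN, A_x = 18.57 kN, A_y = 33.30 kN

ΣM about A: T·sin66°·5 − 60·2.75 − 15·2.9 = 0 → T = 208.5/(5·0.913545) = 45.6464 ≈ 45.65 kN.
ΣF_x = 0: A_x − T·cos66° = 0 → A_x = 45.6464 × 0.406737 = 18.57 kN.
ΣF_y = 0: A_y + T·sin66° − 60 − 15 = 0 → A_y = 75 − 45.6464 × 0.913545 = 33.30 kN.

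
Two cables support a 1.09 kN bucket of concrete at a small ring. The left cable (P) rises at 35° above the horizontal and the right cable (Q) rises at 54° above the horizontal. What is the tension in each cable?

T_P = 0.6408 kN, T_Q = 0.8930 kN

ΣF_x = 0: −T_P·cos35° + T_Q·cos54° = 0 → T_Q = 1.39362·T_P.
ΣF_y = 0: T_P·sin35° + T_Q·sin54° = 1.09.
Substitute: T_P·(0.573576 + 1.39362·0.809017) = 1.09 → T_P = 0.640785 ≈ 0.6408 kN.
Then T_Q = 1.39362 × 0.640785 = 0.8930 kN.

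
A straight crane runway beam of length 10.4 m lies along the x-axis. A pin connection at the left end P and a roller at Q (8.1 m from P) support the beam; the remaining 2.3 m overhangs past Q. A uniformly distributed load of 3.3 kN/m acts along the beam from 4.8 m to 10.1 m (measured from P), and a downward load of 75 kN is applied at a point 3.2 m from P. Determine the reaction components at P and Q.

Resultant of the distributed load: 3.3 × 5.3 = 17.49 kN at 7.45 m from P.
Taking moments about P: Q_y·8.1 − (3.3·5.3)·7.45 − 75·3.2 = 0 → Q_y = 370.3005/8.1 = 45.7161 ≈ 45.72 kN.
ΣF_y = 0: P_y + 45.7161 − 3.3·5.3 − 75 = 0 → P_y = 46.77 kN.
ΣF_x = 0: no horizontal applied forces, so P_x = 0.

P_x = 0, P_y = 46.77 kN, Q_y = 45.72 kN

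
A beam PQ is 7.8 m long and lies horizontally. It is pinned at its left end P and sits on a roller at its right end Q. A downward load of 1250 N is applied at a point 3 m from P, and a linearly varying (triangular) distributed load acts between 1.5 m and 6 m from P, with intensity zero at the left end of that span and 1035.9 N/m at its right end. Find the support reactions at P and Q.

Resultant of the triangular load: ½ × 1035.9 × 4.5 = 2330.775 N, acting at 4.5 m from P (one-third of the span from the peak).
ΣM about P: Q_y·7.8 − 1250·3 − (½·1035.9·4.5)·4.5 = 0 → Q_y = 14238.4875/7.8 = 1825.45 ≈ 1825 N.
ΣF_y = 0: P_y + 1825.45 − 1250 − ½·1035.9·4.5 = 0 → P_y = 1755 N.
ΣF_x = 0: no horizontal applied forces, so P_x = 0.

P_x = 0, P_y = 1755 N, Q_y = 1825 N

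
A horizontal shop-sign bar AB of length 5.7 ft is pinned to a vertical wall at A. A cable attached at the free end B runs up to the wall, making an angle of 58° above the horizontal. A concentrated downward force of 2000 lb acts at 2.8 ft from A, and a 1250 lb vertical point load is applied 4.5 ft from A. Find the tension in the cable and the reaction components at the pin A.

T = 2322 lb, A_x = 1231 lb, A_y = 1281 lb

ΣM about A: T·sin58°·5.7 − 2000·2.8 − 1250·4.5 = 0 → T = 11225/(5.7·0.848048) = 2322.15 ≈ 2322 lb.
ΣF_x = 0: A_x − T·cos58° = 0 → A_x = 2322.15 × 0.529919 = 1231 lb.
ΣF_y = 0: A_y + T·sin58° − 2000 − 1250 = 0 → A_y = 3250 − 2322.15 × 0.848048 = 1281 lb.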